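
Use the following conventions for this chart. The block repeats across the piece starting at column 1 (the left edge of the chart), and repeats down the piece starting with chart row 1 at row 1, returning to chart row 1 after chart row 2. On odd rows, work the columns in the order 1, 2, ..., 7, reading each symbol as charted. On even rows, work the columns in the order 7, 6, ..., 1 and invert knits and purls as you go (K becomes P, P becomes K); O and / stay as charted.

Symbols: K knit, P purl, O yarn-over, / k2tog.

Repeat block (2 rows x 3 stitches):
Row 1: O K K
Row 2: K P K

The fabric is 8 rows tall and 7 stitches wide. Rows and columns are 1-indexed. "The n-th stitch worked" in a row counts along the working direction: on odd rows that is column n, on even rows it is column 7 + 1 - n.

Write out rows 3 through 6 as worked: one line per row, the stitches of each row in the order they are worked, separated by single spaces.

== ROWS AS WORKED ==
O K K O K K O
P P K P P K P
O K K O K K O
P P K P P K P

Derivation:
Row 3: chart row 1, RS - tile across columns 1-7 and work as-is.
Row 4: chart row 2, WS - tiled (columns 1-7): K P K K P K K; work from column 7 back to 1 with K<->P swapped.
Row 5: chart row 1, RS - tile across columns 1-7 and work as-is.
Row 6: chart row 2, WS - tiled (columns 1-7): K P K K P K K; work from column 7 back to 1 with K<->P swapped.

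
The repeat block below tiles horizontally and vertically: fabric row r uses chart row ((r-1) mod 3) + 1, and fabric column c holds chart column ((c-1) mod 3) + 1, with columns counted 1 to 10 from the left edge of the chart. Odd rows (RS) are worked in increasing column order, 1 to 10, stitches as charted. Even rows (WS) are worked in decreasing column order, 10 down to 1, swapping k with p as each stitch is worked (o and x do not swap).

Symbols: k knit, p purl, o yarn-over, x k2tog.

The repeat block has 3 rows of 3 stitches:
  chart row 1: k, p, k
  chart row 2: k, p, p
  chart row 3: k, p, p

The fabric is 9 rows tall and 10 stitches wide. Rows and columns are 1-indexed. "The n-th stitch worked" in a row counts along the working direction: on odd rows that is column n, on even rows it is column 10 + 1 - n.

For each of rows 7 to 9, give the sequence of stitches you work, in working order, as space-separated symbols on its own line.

Row 7: chart row 1, RS - tile across columns 1-10 and work as-is.
Row 8: chart row 2, WS - tiled (columns 1-10): k p p k p p k p p k; work from column 10 back to 1 with k<->p swapped.
Row 9: chart row 3, RS - tile across columns 1-10 and work as-is.

== ROWS AS WORKED ==
k p k k p k k p k k
p k k p k k p k k p
k p p k p p k p p k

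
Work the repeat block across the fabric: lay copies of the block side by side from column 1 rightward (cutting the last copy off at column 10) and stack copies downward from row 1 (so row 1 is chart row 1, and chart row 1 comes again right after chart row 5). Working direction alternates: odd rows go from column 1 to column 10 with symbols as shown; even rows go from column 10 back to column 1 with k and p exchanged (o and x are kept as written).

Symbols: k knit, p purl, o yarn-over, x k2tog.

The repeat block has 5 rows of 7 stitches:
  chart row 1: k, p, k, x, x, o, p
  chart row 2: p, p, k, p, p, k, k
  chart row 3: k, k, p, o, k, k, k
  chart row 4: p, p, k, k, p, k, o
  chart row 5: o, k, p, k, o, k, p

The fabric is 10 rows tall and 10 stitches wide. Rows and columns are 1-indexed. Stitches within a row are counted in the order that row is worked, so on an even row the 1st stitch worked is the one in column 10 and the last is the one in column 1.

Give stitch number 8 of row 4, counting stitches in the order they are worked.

Stitch:
p

Derivation:
For row 4: chart row = ((4-1) mod 5) + 1 = 4; this is a WS (even) row.
Chart row 4 tiled across columns 1-10: p p k k p k o p p k
Wrong side: read the tiled row from column 10 down to 1 and exchange k with p (leave o, x).
Row 4 as worked: p k k o p k p p k k
The 8th stitch worked is p.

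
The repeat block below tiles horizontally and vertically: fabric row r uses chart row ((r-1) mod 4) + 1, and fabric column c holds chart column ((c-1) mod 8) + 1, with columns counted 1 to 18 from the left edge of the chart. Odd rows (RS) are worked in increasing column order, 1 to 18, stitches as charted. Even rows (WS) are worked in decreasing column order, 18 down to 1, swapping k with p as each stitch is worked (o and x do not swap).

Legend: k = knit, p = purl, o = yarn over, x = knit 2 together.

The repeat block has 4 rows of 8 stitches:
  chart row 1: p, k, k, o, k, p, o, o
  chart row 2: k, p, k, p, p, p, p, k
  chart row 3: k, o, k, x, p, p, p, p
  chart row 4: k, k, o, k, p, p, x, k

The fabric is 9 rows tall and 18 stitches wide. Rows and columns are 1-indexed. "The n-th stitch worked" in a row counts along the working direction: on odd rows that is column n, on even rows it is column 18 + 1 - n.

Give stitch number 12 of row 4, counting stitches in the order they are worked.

Row 4 uses chart row ((4-1) mod 4)+1 = 4. Row 4 is even, so WS.
Chart row 4 tiled across columns 1-18: k k o k p p x k k k o k p p x k k k
WS: work from column 18 back to column 1 (reverse the tiled row), swapping k<->p (o and x unchanged).
Row 4 as worked: p p p x k k p o p p p x k k p o p p
Counting 12 along the worked row gives x.

== STITCH ==
x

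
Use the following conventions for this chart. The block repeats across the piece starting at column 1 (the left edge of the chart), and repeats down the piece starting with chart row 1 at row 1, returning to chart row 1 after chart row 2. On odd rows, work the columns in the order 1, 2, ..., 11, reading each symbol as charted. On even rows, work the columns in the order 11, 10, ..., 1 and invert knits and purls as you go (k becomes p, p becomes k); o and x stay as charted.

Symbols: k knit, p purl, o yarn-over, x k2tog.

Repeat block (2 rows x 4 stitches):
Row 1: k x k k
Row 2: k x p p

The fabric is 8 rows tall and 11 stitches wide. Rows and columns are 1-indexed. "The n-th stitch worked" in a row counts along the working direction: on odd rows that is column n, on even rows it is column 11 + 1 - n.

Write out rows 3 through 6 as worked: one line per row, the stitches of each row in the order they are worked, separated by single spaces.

Row 3: chart row 1, RS - tile across columns 1-11 and work as-is.
Row 4: chart row 2, WS - tiled (columns 1-11): k x p p k x p p k x p; work from column 11 back to 1 with k<->p swapped.
Row 5: chart row 1, RS - tile across columns 1-11 and work as-is.
Row 6: chart row 2, WS - tiled (columns 1-11): k x p p k x p p k x p; work from column 11 back to 1 with k<->p swapped.

Rows as worked:
k x k k k x k k k x k
k x p k k x p k k x p
k x k k k x k k k x k
k x p k k x p k k x p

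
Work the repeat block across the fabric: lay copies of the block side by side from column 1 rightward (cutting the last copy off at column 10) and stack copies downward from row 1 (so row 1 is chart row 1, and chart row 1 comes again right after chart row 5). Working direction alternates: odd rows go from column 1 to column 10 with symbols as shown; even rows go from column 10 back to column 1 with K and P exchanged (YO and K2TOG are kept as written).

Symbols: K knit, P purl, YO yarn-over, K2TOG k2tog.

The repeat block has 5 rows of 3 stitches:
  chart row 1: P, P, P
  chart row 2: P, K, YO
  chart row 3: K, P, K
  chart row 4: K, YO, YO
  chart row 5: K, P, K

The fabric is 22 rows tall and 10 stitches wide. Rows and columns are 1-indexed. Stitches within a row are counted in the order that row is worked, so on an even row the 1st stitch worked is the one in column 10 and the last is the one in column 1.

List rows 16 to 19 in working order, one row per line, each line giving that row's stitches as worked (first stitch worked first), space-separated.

== ROWS AS WORKED ==
K K K K K K K K K K
P K YO P K YO P K YO P
P P K P P K P P K P
K YO YO K YO YO K YO YO K

Derivation:
Row 16: chart row 1, WS - tiled (columns 1-10): P P P P P P P P P P; work from column 10 back to 1 with K<->P swapped.
Row 17: chart row 2, RS - tile across columns 1-10 and work as-is.
Row 18: chart row 3, WS - tiled (columns 1-10): K P K K P K K P K K; work from column 10 back to 1 with K<->P swapped.
Row 19: chart row 4, RS - tile across columns 1-10 and work as-is.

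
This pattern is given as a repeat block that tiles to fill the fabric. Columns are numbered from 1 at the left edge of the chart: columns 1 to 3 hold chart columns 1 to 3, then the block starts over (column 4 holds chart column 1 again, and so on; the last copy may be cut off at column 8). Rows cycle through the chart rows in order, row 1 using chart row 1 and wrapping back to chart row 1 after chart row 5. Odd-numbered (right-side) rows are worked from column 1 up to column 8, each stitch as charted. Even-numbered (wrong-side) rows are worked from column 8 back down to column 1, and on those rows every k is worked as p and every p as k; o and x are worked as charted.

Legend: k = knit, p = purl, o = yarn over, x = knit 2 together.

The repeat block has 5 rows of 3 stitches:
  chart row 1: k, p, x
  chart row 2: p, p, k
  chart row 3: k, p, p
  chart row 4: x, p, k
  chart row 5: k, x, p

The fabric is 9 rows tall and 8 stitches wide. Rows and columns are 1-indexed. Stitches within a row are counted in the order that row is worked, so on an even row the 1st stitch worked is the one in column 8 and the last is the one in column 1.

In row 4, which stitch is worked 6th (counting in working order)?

Row 4 uses chart row ((4-1) mod 5)+1 = 4. Row 4 is even, so WS.
Chart row 4 tiled across columns 1-8: x p k x p k x p
WS: work from column 8 back to column 1 (reverse the tiled row), swapping k<->p (o and x unchanged).
Row 4 as worked: k x p k x p k x
Counting 6 along the worked row gives p.

Stitch:
p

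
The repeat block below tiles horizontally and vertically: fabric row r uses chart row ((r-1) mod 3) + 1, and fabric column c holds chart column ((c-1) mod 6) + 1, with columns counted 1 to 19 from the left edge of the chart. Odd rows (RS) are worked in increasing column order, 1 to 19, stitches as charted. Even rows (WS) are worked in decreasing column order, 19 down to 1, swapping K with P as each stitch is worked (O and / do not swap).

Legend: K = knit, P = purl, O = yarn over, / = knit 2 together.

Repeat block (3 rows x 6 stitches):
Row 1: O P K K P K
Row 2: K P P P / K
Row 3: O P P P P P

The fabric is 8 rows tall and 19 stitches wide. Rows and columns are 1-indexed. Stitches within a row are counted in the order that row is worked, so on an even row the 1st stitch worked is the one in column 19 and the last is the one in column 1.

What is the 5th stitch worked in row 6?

Stitch:
K

Derivation:
For row 6: chart row = ((6-1) mod 3) + 1 = 3; this is a WS (even) row.
Chart row 3 tiled across columns 1-19: O P P P P P O P P P P P O P P P P P O
Wrong side: read the tiled row from column 19 down to 1 and exchange K with P (leave O, /).
Row 6 as worked: O K K K K K O K K K K K O K K K K K O
The 5th stitch worked is K.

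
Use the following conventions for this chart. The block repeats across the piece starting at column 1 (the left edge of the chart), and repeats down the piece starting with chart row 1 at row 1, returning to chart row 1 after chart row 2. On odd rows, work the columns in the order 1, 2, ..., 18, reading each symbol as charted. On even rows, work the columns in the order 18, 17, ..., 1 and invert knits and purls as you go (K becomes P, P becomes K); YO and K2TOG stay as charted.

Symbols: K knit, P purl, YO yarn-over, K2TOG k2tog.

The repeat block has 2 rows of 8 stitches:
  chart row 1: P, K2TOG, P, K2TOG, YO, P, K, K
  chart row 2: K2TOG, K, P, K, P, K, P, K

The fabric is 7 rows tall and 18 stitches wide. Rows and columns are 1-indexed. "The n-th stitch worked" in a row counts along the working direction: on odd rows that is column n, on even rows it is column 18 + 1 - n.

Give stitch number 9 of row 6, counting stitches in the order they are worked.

== STITCH ==
P

Derivation:
Row 6: (6-1) mod 2 = 1, so use chart row 2. Even row -> WS.
Chart row 2 tiled across columns 1-18: K2TOG K P K P K P K K2TOG K P K P K P K K2TOG K
WS row: flip the tiled sequence (start at column 18) and apply K<->P; YO and K2TOG stay.
Row 6 as worked: P K2TOG P K P K P K P K2TOG P K P K P K P K2TOG
The 9th stitch worked is P.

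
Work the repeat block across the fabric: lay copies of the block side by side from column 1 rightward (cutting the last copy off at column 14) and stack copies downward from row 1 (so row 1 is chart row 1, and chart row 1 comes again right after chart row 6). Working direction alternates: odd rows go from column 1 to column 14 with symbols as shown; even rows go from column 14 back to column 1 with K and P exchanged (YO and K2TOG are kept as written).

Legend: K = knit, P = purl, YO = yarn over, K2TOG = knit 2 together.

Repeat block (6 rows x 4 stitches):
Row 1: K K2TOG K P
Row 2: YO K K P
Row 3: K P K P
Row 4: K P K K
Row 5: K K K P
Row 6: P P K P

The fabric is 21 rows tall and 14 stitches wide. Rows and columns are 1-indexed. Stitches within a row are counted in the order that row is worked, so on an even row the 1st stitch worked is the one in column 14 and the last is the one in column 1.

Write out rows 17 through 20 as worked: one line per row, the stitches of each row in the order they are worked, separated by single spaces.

Row 17: chart row 5, RS - tile across columns 1-14 and work as-is.
Row 18: chart row 6, WS - tiled (columns 1-14): P P K P P P K P P P K P P P; work from column 14 back to 1 with K<->P swapped.
Row 19: chart row 1, RS - tile across columns 1-14 and work as-is.
Row 20: chart row 2, WS - tiled (columns 1-14): YO K K P YO K K P YO K K P YO K; work from column 14 back to 1 with K<->P swapped.

== ROWS AS WORKED ==
K K K P K K K P K K K P K K
K K K P K K K P K K K P K K
K K2TOG K P K K2TOG K P K K2TOG K P K K2TOG
P YO K P P YO K P P YO K P P YO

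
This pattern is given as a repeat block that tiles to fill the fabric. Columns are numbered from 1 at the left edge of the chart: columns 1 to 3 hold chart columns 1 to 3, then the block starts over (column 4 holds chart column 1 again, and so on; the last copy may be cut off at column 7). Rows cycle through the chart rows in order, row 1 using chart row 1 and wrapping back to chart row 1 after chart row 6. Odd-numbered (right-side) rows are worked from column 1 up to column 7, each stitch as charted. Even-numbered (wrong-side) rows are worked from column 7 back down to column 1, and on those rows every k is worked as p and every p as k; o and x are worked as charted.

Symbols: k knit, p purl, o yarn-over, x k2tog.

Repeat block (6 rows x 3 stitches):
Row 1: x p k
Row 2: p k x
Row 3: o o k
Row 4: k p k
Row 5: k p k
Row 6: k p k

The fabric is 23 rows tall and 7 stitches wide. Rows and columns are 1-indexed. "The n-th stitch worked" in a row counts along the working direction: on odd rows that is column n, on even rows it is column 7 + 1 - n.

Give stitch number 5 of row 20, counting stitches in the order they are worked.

Row 20: (20-1) mod 6 = 1, so use chart row 2. Even row -> WS.
Chart row 2 tiled across columns 1-7: p k x p k x p
Wrong side: read the tiled row from column 7 down to 1 and exchange k with p (leave o, x).
Row 20 as worked: k x p k x p k
Stitch 5 in working order -> x

Result:
x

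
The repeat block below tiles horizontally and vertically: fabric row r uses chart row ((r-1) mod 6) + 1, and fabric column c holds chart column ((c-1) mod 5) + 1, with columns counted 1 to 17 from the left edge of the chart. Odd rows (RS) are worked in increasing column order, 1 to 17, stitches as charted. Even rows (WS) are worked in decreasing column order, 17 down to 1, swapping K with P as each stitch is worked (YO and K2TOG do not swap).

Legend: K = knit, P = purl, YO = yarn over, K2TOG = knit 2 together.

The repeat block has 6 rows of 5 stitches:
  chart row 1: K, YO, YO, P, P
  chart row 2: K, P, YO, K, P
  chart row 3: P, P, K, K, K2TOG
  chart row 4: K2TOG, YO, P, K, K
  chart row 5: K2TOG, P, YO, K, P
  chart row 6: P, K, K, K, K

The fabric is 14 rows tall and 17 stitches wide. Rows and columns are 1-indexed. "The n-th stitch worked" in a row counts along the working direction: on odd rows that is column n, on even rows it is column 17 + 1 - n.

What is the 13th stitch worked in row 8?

Row 8: (8-1) mod 6 = 1, so use chart row 2. Even row -> WS.
Chart row 2 tiled across columns 1-17: K P YO K P K P YO K P K P YO K P K P
WS: work from column 17 back to column 1 (reverse the tiled row), swapping K<->P (YO and K2TOG unchanged).
Row 8 as worked: K P K P YO K P K P YO K P K P YO K P
The 13th stitch worked is K.

Result:
K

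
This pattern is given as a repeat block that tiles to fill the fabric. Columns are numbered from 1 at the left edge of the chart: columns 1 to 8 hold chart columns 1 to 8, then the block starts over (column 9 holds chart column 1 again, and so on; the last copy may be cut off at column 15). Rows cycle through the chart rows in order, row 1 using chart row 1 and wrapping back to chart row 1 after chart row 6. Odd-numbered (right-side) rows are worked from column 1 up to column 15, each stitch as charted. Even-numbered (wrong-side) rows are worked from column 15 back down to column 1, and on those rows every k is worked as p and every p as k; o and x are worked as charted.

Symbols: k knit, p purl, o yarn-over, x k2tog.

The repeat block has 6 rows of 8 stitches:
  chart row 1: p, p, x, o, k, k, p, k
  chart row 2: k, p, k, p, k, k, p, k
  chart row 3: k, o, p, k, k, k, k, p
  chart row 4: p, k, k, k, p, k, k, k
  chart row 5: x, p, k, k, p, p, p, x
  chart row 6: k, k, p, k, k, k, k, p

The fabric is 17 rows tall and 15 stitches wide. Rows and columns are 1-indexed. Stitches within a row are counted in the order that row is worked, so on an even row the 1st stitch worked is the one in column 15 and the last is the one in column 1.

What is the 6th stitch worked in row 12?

Stitch:
p

Derivation:
Row 12 uses chart row ((12-1) mod 6)+1 = 6. Row 12 is even, so WS.
Chart row 6 tiled across columns 1-15: k k p k k k k p k k p k k k k
Wrong side: read the tiled row from column 15 down to 1 and exchange k with p (leave o, x).
Row 12 as worked: p p p p k p p k p p p p k p p
Stitch 6 in working order -> p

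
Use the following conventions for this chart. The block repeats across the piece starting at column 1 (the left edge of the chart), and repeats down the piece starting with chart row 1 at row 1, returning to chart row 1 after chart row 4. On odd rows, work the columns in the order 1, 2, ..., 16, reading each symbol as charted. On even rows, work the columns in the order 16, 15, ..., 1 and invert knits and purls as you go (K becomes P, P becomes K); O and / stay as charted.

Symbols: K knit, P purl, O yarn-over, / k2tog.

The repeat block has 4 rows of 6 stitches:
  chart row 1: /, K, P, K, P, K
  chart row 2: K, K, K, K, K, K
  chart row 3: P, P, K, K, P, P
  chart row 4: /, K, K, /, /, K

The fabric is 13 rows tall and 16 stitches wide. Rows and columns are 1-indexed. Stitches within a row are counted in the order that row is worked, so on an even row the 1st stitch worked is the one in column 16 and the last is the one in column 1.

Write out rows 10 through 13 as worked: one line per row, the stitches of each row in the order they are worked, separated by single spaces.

Result:
P P P P P P P P P P P P P P P P
P P K K P P P P K K P P P P K K
/ P P / P / / P P / P / / P P /
/ K P K P K / K P K P K / K P K

Derivation:
Row 10: chart row 2, WS - tiled (columns 1-16): K K K K K K K K K K K K K K K K; work from column 16 back to 1 with K<->P swapped.
Row 11: chart row 3, RS - tile across columns 1-16 and work as-is.
Row 12: chart row 4, WS - tiled (columns 1-16): / K K / / K / K K / / K / K K /; work from column 16 back to 1 with K<->P swapped.
Row 13: chart row 1, RS - tile across columns 1-16 and work as-is.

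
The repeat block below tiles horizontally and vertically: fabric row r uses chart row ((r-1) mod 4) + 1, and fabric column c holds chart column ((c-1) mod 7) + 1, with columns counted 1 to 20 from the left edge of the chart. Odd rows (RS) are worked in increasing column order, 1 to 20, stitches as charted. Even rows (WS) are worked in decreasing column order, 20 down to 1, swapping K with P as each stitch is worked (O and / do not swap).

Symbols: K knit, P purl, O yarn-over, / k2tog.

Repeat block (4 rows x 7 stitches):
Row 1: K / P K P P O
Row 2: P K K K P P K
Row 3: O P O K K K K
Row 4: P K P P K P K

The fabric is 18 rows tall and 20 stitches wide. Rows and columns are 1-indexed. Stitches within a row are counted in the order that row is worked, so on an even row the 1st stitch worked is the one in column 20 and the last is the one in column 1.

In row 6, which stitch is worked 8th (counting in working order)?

== STITCH ==
K

Derivation:
Row 6: (6-1) mod 4 = 1, so use chart row 2. Even row -> WS.
Chart row 2 tiled across columns 1-20: P K K K P P K P K K K P P K P K K K P P
Wrong side: read the tiled row from column 20 down to 1 and exchange K with P (leave O, /).
Row 6 as worked: K K P P P K P K K P P P K P K K P P P K
The 8th stitch worked is K.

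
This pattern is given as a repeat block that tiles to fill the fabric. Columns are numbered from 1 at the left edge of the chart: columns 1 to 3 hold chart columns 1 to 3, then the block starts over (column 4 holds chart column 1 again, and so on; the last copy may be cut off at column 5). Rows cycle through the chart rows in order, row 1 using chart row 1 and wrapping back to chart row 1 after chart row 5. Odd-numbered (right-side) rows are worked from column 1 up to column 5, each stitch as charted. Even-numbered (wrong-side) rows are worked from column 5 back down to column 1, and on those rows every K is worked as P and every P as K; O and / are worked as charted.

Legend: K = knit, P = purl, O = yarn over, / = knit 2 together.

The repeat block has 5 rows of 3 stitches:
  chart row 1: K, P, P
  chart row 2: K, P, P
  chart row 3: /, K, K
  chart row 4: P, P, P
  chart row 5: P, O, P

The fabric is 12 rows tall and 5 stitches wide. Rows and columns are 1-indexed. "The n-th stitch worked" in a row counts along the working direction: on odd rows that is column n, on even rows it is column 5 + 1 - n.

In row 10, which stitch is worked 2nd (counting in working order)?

Row 10 uses chart row ((10-1) mod 5)+1 = 5. Row 10 is even, so WS.
Chart row 5 tiled across columns 1-5: P O P P O
WS: work from column 5 back to column 1 (reverse the tiled row), swapping K<->P (O and / unchanged).
Row 10 as worked: O K K O K
The 2nd stitch worked is K.

== STITCH ==
K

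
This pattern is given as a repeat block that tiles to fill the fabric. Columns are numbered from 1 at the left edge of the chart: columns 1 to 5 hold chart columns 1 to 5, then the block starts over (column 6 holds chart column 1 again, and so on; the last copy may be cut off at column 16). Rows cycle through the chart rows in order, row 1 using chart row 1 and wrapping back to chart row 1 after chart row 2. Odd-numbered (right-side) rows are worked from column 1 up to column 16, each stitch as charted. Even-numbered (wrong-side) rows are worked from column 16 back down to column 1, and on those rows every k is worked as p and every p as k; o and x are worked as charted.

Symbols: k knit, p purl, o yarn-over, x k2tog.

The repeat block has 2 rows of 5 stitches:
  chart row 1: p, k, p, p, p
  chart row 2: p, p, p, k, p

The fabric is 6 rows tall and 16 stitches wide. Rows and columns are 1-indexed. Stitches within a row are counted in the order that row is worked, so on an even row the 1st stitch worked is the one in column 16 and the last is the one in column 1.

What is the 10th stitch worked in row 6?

Row 6: (6-1) mod 2 = 1, so use chart row 2. Even row -> WS.
Chart row 2 tiled across columns 1-16: p p p k p p p p k p p p p k p p
WS row: flip the tiled sequence (start at column 16) and apply k<->p; o and x stay.
Row 6 as worked: k k p k k k k p k k k k p k k k
Counting 10 along the worked row gives k.

Stitch:
k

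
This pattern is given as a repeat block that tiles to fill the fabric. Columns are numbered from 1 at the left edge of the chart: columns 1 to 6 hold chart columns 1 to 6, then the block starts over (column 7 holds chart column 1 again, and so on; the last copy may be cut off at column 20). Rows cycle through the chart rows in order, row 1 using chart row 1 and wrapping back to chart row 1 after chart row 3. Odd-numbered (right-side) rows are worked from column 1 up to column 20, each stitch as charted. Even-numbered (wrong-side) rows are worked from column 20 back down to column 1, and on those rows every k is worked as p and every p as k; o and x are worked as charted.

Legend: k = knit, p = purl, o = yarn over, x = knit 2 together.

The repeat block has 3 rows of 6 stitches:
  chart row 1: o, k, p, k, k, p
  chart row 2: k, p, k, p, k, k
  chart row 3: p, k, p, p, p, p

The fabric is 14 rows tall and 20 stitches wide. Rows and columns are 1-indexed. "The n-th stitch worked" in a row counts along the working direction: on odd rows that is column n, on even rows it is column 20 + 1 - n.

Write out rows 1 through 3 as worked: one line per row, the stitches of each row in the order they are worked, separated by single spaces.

Row 1: chart row 1, RS - tile across columns 1-20 and work as-is.
Row 2: chart row 2, WS - tiled (columns 1-20): k p k p k k k p k p k k k p k p k k k p; work from column 20 back to 1 with k<->p swapped.
Row 3: chart row 3, RS - tile across columns 1-20 and work as-is.

Rows as worked:
o k p k k p o k p k k p o k p k k p o k
k p p p k p k p p p k p k p p p k p k p
p k p p p p p k p p p p p k p p p p p k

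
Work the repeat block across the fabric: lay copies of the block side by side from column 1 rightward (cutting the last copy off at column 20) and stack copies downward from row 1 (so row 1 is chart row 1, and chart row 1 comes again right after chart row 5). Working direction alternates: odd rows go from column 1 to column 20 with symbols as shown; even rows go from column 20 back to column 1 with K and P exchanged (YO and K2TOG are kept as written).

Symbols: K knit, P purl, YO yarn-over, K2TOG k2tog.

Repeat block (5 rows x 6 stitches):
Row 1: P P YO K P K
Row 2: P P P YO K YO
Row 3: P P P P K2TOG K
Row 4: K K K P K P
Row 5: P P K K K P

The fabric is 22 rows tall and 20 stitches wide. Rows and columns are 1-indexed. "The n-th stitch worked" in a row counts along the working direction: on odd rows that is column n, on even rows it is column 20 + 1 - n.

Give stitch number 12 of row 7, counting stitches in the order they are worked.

Row 7 uses chart row ((7-1) mod 5)+1 = 2. Row 7 is odd, so RS.
Chart row 2 tiled across columns 1-20: P P P YO K YO P P P YO K YO P P P YO K YO P P
RS: work column 1 to column 20, symbols as charted — the tiled row is the row as worked.
The 12th stitch worked is YO.

Stitch:
YO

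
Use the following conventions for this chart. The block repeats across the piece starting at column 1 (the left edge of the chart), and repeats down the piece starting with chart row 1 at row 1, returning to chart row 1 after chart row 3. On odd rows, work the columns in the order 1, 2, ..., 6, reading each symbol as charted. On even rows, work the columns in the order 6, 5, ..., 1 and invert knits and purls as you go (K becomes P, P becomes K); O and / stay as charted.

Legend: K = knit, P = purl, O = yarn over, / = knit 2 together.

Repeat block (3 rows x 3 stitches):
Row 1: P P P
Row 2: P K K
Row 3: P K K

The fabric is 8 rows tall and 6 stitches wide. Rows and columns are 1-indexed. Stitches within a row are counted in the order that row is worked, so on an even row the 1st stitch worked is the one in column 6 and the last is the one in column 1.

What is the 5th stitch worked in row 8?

Row 8: (8-1) mod 3 = 1, so use chart row 2. Even row -> WS.
Chart row 2 tiled across columns 1-6: P K K P K K
WS row: flip the tiled sequence (start at column 6) and apply K<->P; O and / stay.
Row 8 as worked: P P K P P K
Stitch 5 in working order -> P

== STITCH ==
P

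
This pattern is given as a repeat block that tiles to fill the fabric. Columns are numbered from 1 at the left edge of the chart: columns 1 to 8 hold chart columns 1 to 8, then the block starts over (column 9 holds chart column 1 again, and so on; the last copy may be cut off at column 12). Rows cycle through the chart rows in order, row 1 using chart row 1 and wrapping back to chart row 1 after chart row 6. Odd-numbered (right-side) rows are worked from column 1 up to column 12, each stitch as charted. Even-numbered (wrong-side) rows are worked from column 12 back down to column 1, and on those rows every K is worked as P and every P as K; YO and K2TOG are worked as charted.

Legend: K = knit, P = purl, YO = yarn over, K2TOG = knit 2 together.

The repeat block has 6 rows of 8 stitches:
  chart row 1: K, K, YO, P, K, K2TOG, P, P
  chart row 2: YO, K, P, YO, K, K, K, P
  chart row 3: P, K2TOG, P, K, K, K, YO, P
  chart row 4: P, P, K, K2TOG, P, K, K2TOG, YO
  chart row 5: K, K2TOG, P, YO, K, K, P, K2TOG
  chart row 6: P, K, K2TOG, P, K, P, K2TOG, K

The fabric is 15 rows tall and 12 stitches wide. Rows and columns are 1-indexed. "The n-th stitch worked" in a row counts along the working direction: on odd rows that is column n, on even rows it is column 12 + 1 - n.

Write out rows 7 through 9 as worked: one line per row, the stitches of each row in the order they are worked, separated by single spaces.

Row 7: chart row 1, RS - tile across columns 1-12 and work as-is.
Row 8: chart row 2, WS - tiled (columns 1-12): YO K P YO K K K P YO K P YO; work from column 12 back to 1 with K<->P swapped.
Row 9: chart row 3, RS - tile across columns 1-12 and work as-is.

Rows as worked:
K K YO P K K2TOG P P K K YO P
YO K P YO K P P P YO K P YO
P K2TOG P K K K YO P P K2TOG P K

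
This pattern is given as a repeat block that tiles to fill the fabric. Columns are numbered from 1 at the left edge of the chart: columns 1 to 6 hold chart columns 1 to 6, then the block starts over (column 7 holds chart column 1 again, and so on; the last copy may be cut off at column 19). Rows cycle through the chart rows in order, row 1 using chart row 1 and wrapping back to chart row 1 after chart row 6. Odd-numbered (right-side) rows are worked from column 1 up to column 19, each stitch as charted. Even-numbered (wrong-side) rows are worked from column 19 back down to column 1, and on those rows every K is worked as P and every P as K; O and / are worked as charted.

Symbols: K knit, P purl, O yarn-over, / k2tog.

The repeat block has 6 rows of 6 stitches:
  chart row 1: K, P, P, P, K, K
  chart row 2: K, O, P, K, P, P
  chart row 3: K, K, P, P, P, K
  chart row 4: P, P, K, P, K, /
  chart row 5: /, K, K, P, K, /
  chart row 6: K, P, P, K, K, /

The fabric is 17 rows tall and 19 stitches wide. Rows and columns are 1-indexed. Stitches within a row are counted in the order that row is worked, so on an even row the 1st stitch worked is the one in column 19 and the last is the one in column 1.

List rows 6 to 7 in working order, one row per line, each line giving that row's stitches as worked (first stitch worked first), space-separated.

Row 6: chart row 6, WS - tiled (columns 1-19): K P P K K / K P P K K / K P P K K / K; work from column 19 back to 1 with K<->P swapped.
Row 7: chart row 1, RS - tile across columns 1-19 and work as-is.

Rows as worked:
P / P P K K P / P P K K P / P P K K P
K P P P K K K P P P K K K P P P K K K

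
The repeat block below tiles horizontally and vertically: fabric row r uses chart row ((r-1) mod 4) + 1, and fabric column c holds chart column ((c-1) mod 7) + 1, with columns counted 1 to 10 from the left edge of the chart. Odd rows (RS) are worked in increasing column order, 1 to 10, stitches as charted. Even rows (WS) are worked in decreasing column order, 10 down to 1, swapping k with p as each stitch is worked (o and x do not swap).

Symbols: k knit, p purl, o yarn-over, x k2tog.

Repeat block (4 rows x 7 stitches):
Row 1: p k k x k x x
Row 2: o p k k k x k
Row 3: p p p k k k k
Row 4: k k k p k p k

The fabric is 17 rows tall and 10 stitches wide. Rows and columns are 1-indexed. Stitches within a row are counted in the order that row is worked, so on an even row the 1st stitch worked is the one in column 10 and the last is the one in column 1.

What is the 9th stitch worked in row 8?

For row 8: chart row = ((8-1) mod 4) + 1 = 4; this is a WS (even) row.
Chart row 4 tiled across columns 1-10: k k k p k p k k k k
Wrong side: read the tiled row from column 10 down to 1 and exchange k with p (leave o, x).
Row 8 as worked: p p p p k p k p p p
Stitch 9 in working order -> p

== STITCH ==
p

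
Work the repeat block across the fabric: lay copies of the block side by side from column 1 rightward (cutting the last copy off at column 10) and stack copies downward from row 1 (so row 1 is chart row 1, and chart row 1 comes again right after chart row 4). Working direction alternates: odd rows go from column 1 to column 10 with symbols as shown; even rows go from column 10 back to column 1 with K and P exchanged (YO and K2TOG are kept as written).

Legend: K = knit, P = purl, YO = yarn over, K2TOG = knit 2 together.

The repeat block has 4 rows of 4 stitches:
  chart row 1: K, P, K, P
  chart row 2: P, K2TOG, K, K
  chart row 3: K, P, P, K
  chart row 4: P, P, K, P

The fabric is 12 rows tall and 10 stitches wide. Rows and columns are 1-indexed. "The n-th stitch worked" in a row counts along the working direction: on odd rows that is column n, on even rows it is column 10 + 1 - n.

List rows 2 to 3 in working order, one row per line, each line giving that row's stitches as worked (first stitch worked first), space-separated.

Row 2: chart row 2, WS - tiled (columns 1-10): P K2TOG K K P K2TOG K K P K2TOG; work from column 10 back to 1 with K<->P swapped.
Row 3: chart row 3, RS - tile across columns 1-10 and work as-is.

Rows as worked:
K2TOG K P P K2TOG K P P K2TOG K
K P P K K P P K K P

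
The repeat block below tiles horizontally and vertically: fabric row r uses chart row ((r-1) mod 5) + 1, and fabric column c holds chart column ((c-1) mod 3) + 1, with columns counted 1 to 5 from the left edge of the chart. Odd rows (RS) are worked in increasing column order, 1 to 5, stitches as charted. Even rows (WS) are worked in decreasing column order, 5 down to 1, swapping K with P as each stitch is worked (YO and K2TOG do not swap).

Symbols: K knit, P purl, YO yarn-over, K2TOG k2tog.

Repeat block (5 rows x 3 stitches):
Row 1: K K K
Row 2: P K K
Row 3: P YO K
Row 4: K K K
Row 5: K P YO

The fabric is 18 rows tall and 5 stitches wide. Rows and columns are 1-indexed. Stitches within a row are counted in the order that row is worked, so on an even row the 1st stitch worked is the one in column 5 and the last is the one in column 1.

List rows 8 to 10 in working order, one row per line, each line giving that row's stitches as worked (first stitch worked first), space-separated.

Row 8: chart row 3, WS - tiled (columns 1-5): P YO K P YO; work from column 5 back to 1 with K<->P swapped.
Row 9: chart row 4, RS - tile across columns 1-5 and work as-is.
Row 10: chart row 5, WS - tiled (columns 1-5): K P YO K P; work from column 5 back to 1 with K<->P swapped.

Result:
YO K P YO K
K K K K K
K P YO K P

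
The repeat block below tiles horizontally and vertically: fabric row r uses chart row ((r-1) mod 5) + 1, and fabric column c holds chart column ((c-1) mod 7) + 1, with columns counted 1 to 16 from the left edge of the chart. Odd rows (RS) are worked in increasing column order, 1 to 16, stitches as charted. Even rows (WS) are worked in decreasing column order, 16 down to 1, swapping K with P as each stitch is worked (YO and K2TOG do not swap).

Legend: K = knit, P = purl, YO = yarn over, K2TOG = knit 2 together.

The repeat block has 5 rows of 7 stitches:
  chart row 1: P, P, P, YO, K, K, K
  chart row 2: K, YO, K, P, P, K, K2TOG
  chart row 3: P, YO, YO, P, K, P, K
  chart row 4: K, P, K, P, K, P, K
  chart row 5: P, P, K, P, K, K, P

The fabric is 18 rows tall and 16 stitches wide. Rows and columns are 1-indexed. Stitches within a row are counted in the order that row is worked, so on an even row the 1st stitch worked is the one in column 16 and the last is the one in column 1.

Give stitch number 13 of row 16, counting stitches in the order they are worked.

For row 16: chart row = ((16-1) mod 5) + 1 = 1; this is a WS (even) row.
Chart row 1 tiled across columns 1-16: P P P YO K K K P P P YO K K K P P
WS row: flip the tiled sequence (start at column 16) and apply K<->P; YO and K2TOG stay.
Row 16 as worked: K K P P P YO K K K P P P YO K K K
Counting 13 along the worked row gives YO.

Stitch:
YO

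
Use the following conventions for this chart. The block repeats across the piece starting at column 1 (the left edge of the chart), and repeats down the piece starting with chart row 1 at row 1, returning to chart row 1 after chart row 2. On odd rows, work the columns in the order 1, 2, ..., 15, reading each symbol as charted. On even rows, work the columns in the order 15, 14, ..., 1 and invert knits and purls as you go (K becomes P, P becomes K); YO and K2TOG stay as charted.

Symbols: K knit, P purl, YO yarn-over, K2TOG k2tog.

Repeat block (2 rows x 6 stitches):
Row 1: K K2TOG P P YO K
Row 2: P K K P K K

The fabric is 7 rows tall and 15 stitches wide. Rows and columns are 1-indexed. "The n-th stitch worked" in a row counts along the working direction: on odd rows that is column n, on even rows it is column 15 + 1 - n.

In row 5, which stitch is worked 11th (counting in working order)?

== STITCH ==
YO

Derivation:
Row 5: (5-1) mod 2 = 0, so use chart row 1. Odd row -> RS.
Chart row 1 tiled across columns 1-15: K K2TOG P P YO K K K2TOG P P YO K K K2TOG P
RS row: no reversal, no swap; stitch n worked = column n.
Stitch 11 in working order -> YO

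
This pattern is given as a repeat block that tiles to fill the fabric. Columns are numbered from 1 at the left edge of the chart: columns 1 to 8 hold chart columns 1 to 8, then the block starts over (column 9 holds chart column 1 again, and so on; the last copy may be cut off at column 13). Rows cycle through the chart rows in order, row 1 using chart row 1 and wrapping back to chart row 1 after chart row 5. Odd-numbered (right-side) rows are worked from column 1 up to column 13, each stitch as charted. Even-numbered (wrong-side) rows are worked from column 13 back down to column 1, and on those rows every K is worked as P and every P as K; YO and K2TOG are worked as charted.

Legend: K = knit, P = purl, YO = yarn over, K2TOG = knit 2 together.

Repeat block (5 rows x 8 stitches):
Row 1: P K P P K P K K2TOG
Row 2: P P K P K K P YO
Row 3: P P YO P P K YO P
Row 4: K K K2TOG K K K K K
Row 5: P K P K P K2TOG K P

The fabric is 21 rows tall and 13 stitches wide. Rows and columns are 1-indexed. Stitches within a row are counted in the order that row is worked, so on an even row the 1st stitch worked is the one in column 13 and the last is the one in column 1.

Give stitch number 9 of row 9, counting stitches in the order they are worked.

== STITCH ==
K

Derivation:
For row 9: chart row = ((9-1) mod 5) + 1 = 4; this is a RS (odd) row.
Chart row 4 tiled across columns 1-13: K K K2TOG K K K K K K K K2TOG K K
Right side: take the tiled row as-is (worked left to right from column 1).
The 9th stitch worked is K.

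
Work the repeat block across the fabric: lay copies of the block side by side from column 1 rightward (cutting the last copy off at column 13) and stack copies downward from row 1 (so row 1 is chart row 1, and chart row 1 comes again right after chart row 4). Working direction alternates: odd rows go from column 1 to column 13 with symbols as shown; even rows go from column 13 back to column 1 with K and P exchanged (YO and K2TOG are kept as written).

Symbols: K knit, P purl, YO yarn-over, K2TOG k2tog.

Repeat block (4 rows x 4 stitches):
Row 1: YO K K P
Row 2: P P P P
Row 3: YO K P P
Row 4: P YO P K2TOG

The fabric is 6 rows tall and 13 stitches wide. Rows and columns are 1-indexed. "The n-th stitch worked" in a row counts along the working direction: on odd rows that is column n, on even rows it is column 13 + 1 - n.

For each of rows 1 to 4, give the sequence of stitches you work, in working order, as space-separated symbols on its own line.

Row 1: chart row 1, RS - tile across columns 1-13 and work as-is.
Row 2: chart row 2, WS - tiled (columns 1-13): P P P P P P P P P P P P P; work from column 13 back to 1 with K<->P swapped.
Row 3: chart row 3, RS - tile across columns 1-13 and work as-is.
Row 4: chart row 4, WS - tiled (columns 1-13): P YO P K2TOG P YO P K2TOG P YO P K2TOG P; work from column 13 back to 1 with K<->P swapped.

== ROWS AS WORKED ==
YO K K P YO K K P YO K K P YO
K K K K K K K K K K K K K
YO K P P YO K P P YO K P P YO
K K2TOG K YO K K2TOG K YO K K2TOG K YO K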